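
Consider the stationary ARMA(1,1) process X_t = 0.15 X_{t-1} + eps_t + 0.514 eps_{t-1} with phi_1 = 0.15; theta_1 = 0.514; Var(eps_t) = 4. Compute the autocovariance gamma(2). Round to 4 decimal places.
\gamma(2) = 0.4390

Multiply the model equation by X_{t-k} and take expectations. With theta_0 = psi_0 = 1 and psi_j the MA(infinity) weights, this gives
  gamma(k) - sum_i phi_i gamma(k-i) = c_k,
  c_k = sigma^2 * sum_{j=k..q} theta_j psi_{j-k}   (c_k = 0 for k > q),
using gamma(-m) = gamma(m).
psi-weights needed (psi_j = theta_j + sum_i phi_i psi_{j-i}):
  psi_1 = theta_1 + phi_1 = 0.514 + (0.15) = 0.664
Right-hand sides:
  c_0 = sigma^2 (1 + theta_1 psi_1) = 4 * (1 + (0.514)(0.664)) = 4 * 1.341296 = 5.365184
  c_1 = sigma^2 theta_1 = 4 * (0.514) = 2.056
  c_2 = 0
Equations for k = 0 and k = 1 (AR order 1):
  gamma(0) = phi_1 gamma(1) + c_0
  gamma(1) = phi_1 gamma(0) + c_1
Substituting the second into the first: gamma(0) (1 - phi_1^2) = c_0 + phi_1 c_1, so
  gamma(0) = (c_0 + phi_1 c_1) / (1 - phi_1^2) = (5.365184 + (0.15)(2.056)) / (1 - (0.15)^2) = 5.673584 / 0.9775 = 5.804178.
  gamma(1) = phi_1 gamma(0) + c_1 = (0.15)(5.804178) + (2.056) = 2.926627.
For k = 2 (> q): gamma(2) = phi_1 gamma(1) = (0.15)(2.926627) = 0.438994.
Therefore gamma(2) = 0.4390 (to 4 decimal places).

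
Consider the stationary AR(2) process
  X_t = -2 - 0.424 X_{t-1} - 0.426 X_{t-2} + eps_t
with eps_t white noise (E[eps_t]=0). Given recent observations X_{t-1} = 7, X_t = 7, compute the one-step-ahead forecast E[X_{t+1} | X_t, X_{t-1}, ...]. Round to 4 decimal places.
E[X_{t+1} \mid \mathcal F_t] = -7.9500

For an AR(p) model X_t = c + sum_i phi_i X_{t-i} + eps_t, the
one-step-ahead conditional mean is
  E[X_{t+1} | X_t, ...] = c + sum_i phi_i X_{t+1-i}.
Substitute known values:
  E[X_{t+1} | ...] = -2 + (-0.424) * (7) + (-0.426) * (7)
                   = -7.9500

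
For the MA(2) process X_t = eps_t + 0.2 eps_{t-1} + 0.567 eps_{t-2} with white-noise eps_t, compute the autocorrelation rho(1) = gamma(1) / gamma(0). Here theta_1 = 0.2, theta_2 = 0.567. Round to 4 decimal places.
\rho(1) = 0.2302

For an MA(q) process with theta_0 = 1, the autocovariance is
  gamma(k) = sigma^2 * sum_{i=0..q-k} theta_i * theta_{i+k},
and rho(k) = gamma(k) / gamma(0). Sigma^2 cancels.
  numerator   = (1)*(0.2) + (0.2)*(0.567) = 0.3134.
  denominator = (1)^2 + (0.2)^2 + (0.567)^2 = 1.361489.
  rho(1) = 0.3134 / 1.361489 = 0.2302.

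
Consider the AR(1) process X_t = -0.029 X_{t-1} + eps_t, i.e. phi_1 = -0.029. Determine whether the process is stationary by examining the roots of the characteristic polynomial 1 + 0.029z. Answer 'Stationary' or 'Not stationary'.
\text{Stationary}

The AR(p) characteristic polynomial is P(z) = 1 + 0.029z.
Stationarity requires all roots to lie outside the unit circle, i.e. |z| > 1 for every root.
This is linear in z: 1 + (0.029) z = 0  =>  z = -1/(0.029) = -34.482759,  |z| = 34.482759.
Moduli of all roots: 34.4828.
All moduli strictly greater than 1? Yes.
Verdict: Stationary.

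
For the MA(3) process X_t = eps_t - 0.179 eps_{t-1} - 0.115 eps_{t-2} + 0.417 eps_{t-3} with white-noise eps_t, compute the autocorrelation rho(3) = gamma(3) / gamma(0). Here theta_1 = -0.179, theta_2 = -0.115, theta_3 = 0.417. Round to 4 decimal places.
\rho(3) = 0.3420

For an MA(q) process with theta_0 = 1, the autocovariance is
  gamma(k) = sigma^2 * sum_{i=0..q-k} theta_i * theta_{i+k},
and rho(k) = gamma(k) / gamma(0). Sigma^2 cancels.
  numerator   = (1)*(0.417) = 0.417.
  denominator = (1)^2 + (-0.179)^2 + (-0.115)^2 + (0.417)^2 = 1.219155.
  rho(3) = 0.417 / 1.219155 = 0.3420.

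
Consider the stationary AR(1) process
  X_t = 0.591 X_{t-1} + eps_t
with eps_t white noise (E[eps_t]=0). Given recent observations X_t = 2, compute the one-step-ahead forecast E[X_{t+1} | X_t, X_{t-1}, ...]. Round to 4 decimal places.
E[X_{t+1} \mid \mathcal F_t] = 1.1820

For an AR(p) model X_t = c + sum_i phi_i X_{t-i} + eps_t, the
one-step-ahead conditional mean is
  E[X_{t+1} | X_t, ...] = c + sum_i phi_i X_{t+1-i}.
Substitute known values:
  E[X_{t+1} | ...] = (0.591) * (2)
                   = 1.1820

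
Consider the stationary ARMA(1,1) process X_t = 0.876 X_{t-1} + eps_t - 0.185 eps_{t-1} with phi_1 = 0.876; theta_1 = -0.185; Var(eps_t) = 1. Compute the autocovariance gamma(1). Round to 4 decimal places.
\gamma(1) = 2.4891

Multiply the model equation by X_{t-k} and take expectations. With theta_0 = psi_0 = 1 and psi_j the MA(infinity) weights, this gives
  gamma(k) - sum_i phi_i gamma(k-i) = c_k,
  c_k = sigma^2 * sum_{j=k..q} theta_j psi_{j-k}   (c_k = 0 for k > q),
using gamma(-m) = gamma(m).
psi-weights needed (psi_j = theta_j + sum_i phi_i psi_{j-i}):
  psi_1 = theta_1 + phi_1 = -0.185 + (0.876) = 0.691
Right-hand sides:
  c_0 = sigma^2 (1 + theta_1 psi_1) = 1 * (1 + (-0.185)(0.691)) = 1 * 0.872165 = 0.872165
  c_1 = sigma^2 theta_1 = 1 * (-0.185) = -0.185
  c_2 = 0
Equations for k = 0 and k = 1 (AR order 1):
  gamma(0) = phi_1 gamma(1) + c_0
  gamma(1) = phi_1 gamma(0) + c_1
Substituting the second into the first: gamma(0) (1 - phi_1^2) = c_0 + phi_1 c_1, so
  gamma(0) = (c_0 + phi_1 c_1) / (1 - phi_1^2) = (0.872165 + (0.876)(-0.185)) / (1 - (0.876)^2) = 0.710105 / 0.232624 = 3.052587.
  gamma(1) = phi_1 gamma(0) + c_1 = (0.876)(3.052587) + (-0.185) = 2.489066.
Therefore gamma(1) = 2.4891 (to 4 decimal places).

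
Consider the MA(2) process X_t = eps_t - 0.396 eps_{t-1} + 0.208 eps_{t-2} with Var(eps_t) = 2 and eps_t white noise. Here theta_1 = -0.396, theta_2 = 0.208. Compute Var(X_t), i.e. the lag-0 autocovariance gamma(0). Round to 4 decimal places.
\gamma(0) = 2.4002

For an MA(q) process X_t = eps_t + sum_i theta_i eps_{t-i} with
Var(eps_t) = sigma^2, the variance is
  gamma(0) = sigma^2 * (1 + sum_i theta_i^2).
  sum_i theta_i^2 = (-0.396)^2 + (0.208)^2 = 0.156816 + 0.043264 = 0.20008.
  gamma(0) = 2 * (1 + 0.20008) = 2 * 1.20008 = 2.40016, which rounds to 2.4002.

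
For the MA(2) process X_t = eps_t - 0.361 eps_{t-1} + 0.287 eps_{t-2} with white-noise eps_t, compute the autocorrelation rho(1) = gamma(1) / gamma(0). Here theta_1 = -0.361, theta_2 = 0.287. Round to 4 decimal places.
\rho(1) = -0.3831

For an MA(q) process with theta_0 = 1, the autocovariance is
  gamma(k) = sigma^2 * sum_{i=0..q-k} theta_i * theta_{i+k},
and rho(k) = gamma(k) / gamma(0). Sigma^2 cancels.
  numerator   = (1)*(-0.361) + (-0.361)*(0.287) = -0.464607.
  denominator = (1)^2 + (-0.361)^2 + (0.287)^2 = 1.21269.
  rho(1) = -0.464607 / 1.21269 = -0.3831.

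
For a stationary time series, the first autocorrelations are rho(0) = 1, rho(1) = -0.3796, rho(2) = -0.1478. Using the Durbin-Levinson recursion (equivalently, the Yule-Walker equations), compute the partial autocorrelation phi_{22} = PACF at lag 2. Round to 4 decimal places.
\phi_{22} = -0.3410

The PACF at lag k is phi_{kk}, the last component of the solution
to the Yule-Walker system G_k phi = r_k where
  (G_k)_{ij} = rho(|i - j|), (r_k)_i = rho(i), i,j = 1..k.
Equivalently, Durbin-Levinson gives phi_{kk} iteratively:
  phi_{11} = rho(1)
  phi_{kk} = [rho(k) - sum_{j=1..k-1} phi_{k-1,j} rho(k-j)]
            / [1 - sum_{j=1..k-1} phi_{k-1,j} rho(j)],
  phi_{k,j} = phi_{k-1,j} - phi_{kk} phi_{k-1,k-j},  j = 1..k-1.
Step k = 1:
  phi_11 = rho(1) = -0.3796.
Step k = 2:
  phi_22 = [rho(2) - phi_11 rho(1)] / [1 - phi_11 rho(1)] = [-0.1478 - (-0.3796)(-0.3796)] / [1 - (-0.3796)(-0.3796)]
         = -0.29189616 / 0.85590384 = -0.341.
Therefore phi_{22} = -0.3410.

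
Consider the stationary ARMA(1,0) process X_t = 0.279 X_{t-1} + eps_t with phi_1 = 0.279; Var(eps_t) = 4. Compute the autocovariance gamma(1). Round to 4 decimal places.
\gamma(1) = 1.2102

Multiply the model equation by X_{t-k} and take expectations. With theta_0 = psi_0 = 1 and psi_j the MA(infinity) weights, this gives
  gamma(k) - sum_i phi_i gamma(k-i) = c_k,
  c_k = sigma^2 * sum_{j=k..q} theta_j psi_{j-k}   (c_k = 0 for k > q),
using gamma(-m) = gamma(m).
Pure AR (q = 0): c_0 = sigma^2 = 4, c_k = 0 for k >= 1.
Equations for k = 0 and k = 1 (AR order 1):
  gamma(0) = phi_1 gamma(1) + c_0
  gamma(1) = phi_1 gamma(0) + c_1
Substituting the second into the first: gamma(0) (1 - phi_1^2) = c_0 + phi_1 c_1, so
  gamma(0) = c_0 / (1 - phi_1^2) = 4 / (1 - (0.279)^2) = 4 / 0.922159 = 4.337647.
  gamma(1) = phi_1 gamma(0) = (0.279)(4.337647) = 1.210203.
Therefore gamma(1) = 1.2102 (to 4 decimal places).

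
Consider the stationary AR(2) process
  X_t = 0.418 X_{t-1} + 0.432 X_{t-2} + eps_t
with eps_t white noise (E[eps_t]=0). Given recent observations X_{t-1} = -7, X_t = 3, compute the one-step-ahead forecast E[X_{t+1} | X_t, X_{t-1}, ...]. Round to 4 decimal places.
E[X_{t+1} \mid \mathcal F_t] = -1.7700

For an AR(p) model X_t = c + sum_i phi_i X_{t-i} + eps_t, the
one-step-ahead conditional mean is
  E[X_{t+1} | X_t, ...] = c + sum_i phi_i X_{t+1-i}.
Substitute known values:
  E[X_{t+1} | ...] = (0.418) * (3) + (0.432) * (-7)
                   = -1.7700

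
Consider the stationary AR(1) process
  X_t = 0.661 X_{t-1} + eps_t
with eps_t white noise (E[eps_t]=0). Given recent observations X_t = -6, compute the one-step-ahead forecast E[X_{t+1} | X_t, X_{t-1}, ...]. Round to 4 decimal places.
E[X_{t+1} \mid \mathcal F_t] = -3.9660

For an AR(p) model X_t = c + sum_i phi_i X_{t-i} + eps_t, the
one-step-ahead conditional mean is
  E[X_{t+1} | X_t, ...] = c + sum_i phi_i X_{t+1-i}.
Substitute known values:
  E[X_{t+1} | ...] = (0.661) * (-6)
                   = -3.9660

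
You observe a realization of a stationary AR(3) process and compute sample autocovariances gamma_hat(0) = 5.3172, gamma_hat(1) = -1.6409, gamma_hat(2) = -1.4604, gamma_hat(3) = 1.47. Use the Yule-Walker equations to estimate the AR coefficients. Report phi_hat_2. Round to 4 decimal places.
\hat\phi_{2} = -0.3910

The Yule-Walker equations for an AR(p) process read, in matrix form,
  Gamma_p phi = r_p,   with   (Gamma_p)_{ij} = gamma(|i - j|),
                       (r_p)_i = gamma(i),   i,j = 1..p.
Substitute the sample gammas (Toeplitz matrix and right-hand side of size 3):
  Gamma_p = [[5.3172, -1.6409, -1.4604], [-1.6409, 5.3172, -1.6409], [-1.4604, -1.6409, 5.3172]]
  r_p     = [-1.6409, -1.4604, 1.47]
Written out (R1..R3):
  (R1) 5.3172 phi_1 - 1.6409 phi_2 - 1.4604 phi_3 = -1.6409
  (R2) -1.6409 phi_1 + 5.3172 phi_2 - 1.6409 phi_3 = -1.4604
  (R3) -1.4604 phi_1 - 1.6409 phi_2 + 5.3172 phi_3 = 1.47
Gaussian elimination:
  R2 <- R2 - (-1.6409/5.3172) R1 = R2 - (-0.308602) R1:  4.810815 phi_2 - 2.091583 phi_3 = -1.966785
  R3 <- R3 - (-1.4604/5.3172) R1 = R3 - (-0.274656) R1:  -2.091583 phi_2 + 4.916093 phi_3 = 1.019317
  R3 <- R3 - (-2.091583/4.810815) R2 = R3 - (-0.434767) R2:  4.006742 phi_3 = 0.164224
Back-substitution:
  phi_hat_3 = 0.164224 / 4.006742 = 0.040987
  phi_hat_2 = (-1.966785 - (-2.091583)(0.040987)) / 4.810815 = -0.391006
  phi_hat_1 = (-1.6409 - (-1.6409)(-0.391006) - (-1.4604)(0.040987)) / 5.3172 = -0.41801
So phi_hat = [-0.4180, -0.3910, 0.0410].
Therefore phi_hat_2 = -0.3910.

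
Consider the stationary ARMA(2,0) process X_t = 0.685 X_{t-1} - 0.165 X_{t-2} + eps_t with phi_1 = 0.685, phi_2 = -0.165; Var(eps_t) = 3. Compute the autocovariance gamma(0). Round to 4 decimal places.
\gamma(0) = 4.7135

Multiply the model equation by X_{t-k} and take expectations. With theta_0 = psi_0 = 1 and psi_j the MA(infinity) weights, this gives
  gamma(k) - sum_i phi_i gamma(k-i) = c_k,
  c_k = sigma^2 * sum_{j=k..q} theta_j psi_{j-k}   (c_k = 0 for k > q),
using gamma(-m) = gamma(m).
Pure AR (q = 0): c_0 = sigma^2 = 3, c_k = 0 for k >= 1.
Equations for k = 0, 1, 2 (AR order 2, c_2 = 0):
  (E0) gamma(0) = phi_1 gamma(1) + phi_2 gamma(2) + c_0
  (E1) gamma(1) = phi_1 gamma(0) + phi_2 gamma(1) + c_1
  (E2) gamma(2) = phi_1 gamma(1) + phi_2 gamma(0)
From (E1): gamma(1) = A gamma(0) + B with
  A = phi_1 / (1 - phi_2) = 0.685 / 1.165 = 0.587983,   B = c_1 / (1 - phi_2) = 0 / 1.165 = 0.
Insert (E2) into (E0): gamma(0) (1 - phi_2^2) = phi_1 (1 + phi_2) gamma(1) + c_0.
  phi_1 (1 + phi_2) = (0.685)(0.835) = 0.571975,   1 - phi_2^2 = 0.972775.
Replace gamma(1) by A gamma(0) + B and collect gamma(0):
  gamma(0) [0.972775 - (0.571975)(0.587983)] = c_0 = 3
  gamma(0) * 0.636464 = 3
  gamma(0) = 3 / 0.636464 = 4.713546.
Therefore gamma(0) = 4.7135 (to 4 decimal places).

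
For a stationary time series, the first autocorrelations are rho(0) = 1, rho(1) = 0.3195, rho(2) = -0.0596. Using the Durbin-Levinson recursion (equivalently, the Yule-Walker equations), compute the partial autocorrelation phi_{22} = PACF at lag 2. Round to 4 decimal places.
\phi_{22} = -0.1801

The PACF at lag k is phi_{kk}, the last component of the solution
to the Yule-Walker system G_k phi = r_k where
  (G_k)_{ij} = rho(|i - j|), (r_k)_i = rho(i), i,j = 1..k.
Equivalently, Durbin-Levinson gives phi_{kk} iteratively:
  phi_{11} = rho(1)
  phi_{kk} = [rho(k) - sum_{j=1..k-1} phi_{k-1,j} rho(k-j)]
            / [1 - sum_{j=1..k-1} phi_{k-1,j} rho(j)],
  phi_{k,j} = phi_{k-1,j} - phi_{kk} phi_{k-1,k-j},  j = 1..k-1.
Step k = 1:
  phi_11 = rho(1) = 0.3195.
Step k = 2:
  phi_22 = [rho(2) - phi_11 rho(1)] / [1 - phi_11 rho(1)] = [-0.0596 - (0.3195)(0.3195)] / [1 - (0.3195)(0.3195)]
         = -0.16168025 / 0.89791975 = -0.1801.
Therefore phi_{22} = -0.1801.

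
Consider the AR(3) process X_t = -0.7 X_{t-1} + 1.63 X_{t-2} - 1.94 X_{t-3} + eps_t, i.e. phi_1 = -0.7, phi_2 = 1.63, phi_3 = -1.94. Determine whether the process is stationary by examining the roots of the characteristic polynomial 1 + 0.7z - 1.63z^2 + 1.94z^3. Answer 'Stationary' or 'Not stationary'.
\text{Not stationary}

The AR(p) characteristic polynomial is P(z) = 1 + 0.7z - 1.63z^2 + 1.94z^3.
Stationarity requires all roots to lie outside the unit circle, i.e. |z| > 1 for every root.
Degree 3: look for a simple real root z0 first, then factor out (1 - z/z0) and solve the remaining quadratic.
Testing z0 = -0.5: P(-0.5) = 1 + (0.7)(-0.5) + (-1.63)(-0.5)^2 + (1.94)(-0.5)^3
  = 1 + (-0.35) + (-0.4075) + (-0.2425) = 0.  So z_0 = -0.5 is a root, |z_0| = 0.5.
Divide out the factor (1 + 2 z) = (1 - z/z0) (since 1/z0 = -2):
  P(z) = (1 + 2 z)(1 + (-1.3) z + (0.97) z^2)
  [check: z-coef -1.3 - (-2) = 0.7; z^2-coef 0.97 - (-2)(-1.3) = -1.63; z^3-coef -(-2)(0.97) = 1.94.]
Remaining roots from the quadratic factor 1 + (-1.3) z + (0.97) z^2:
  Set 1 + (-1.3) z + (0.97) z^2 = 0, i.e. a z^2 + b z + c = 0 with a = 0.97, b = -1.3, c = 1.
  Discriminant D = b^2 - 4ac = (-1.3)^2 - 4*(0.97)*1 = 1.69 - (3.88) = -2.19.
  D < 0, so the roots are the complex-conjugate pair z = (-b +/- i sqrt(-D)) / (2a) = 0.6701 +/- 0.7628i.
  For a conjugate pair |z|^2 = z * conj(z) = (product of roots) = c/a = 1/(0.97) = 1.030928, so |z| = sqrt(1.030928) = 1.0153 for both roots.
Moduli of all roots: 0.5000, 1.0153, 1.0153.
All moduli strictly greater than 1? No.
Verdict: Not stationary.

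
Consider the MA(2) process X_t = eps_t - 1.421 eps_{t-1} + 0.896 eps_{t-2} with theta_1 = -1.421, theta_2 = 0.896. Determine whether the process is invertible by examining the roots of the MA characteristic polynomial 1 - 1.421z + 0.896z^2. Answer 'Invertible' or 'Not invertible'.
\text{Invertible}

The MA(q) characteristic polynomial is P(z) = 1 - 1.421z + 0.896z^2.
Invertibility requires all roots to lie outside the unit circle, i.e. |z| > 1 for every root.
Set 1 + (-1.421) z + (0.896) z^2 = 0, i.e. a z^2 + b z + c = 0 with a = 0.896, b = -1.421, c = 1.
Discriminant D = b^2 - 4ac = (-1.421)^2 - 4*(0.896)*1 = 2.019241 - (3.584) = -1.564759.
D < 0, so the roots are the complex-conjugate pair z = (-b +/- i sqrt(-D)) / (2a) = 0.793 +/- 0.698i.
For a conjugate pair |z|^2 = z * conj(z) = (product of roots) = c/a = 1/(0.896) = 1.116071, so |z| = sqrt(1.116071) = 1.0564 for both roots.
Moduli of all roots: 1.0564, 1.0564.
All moduli strictly greater than 1? Yes.
Verdict: Invertible.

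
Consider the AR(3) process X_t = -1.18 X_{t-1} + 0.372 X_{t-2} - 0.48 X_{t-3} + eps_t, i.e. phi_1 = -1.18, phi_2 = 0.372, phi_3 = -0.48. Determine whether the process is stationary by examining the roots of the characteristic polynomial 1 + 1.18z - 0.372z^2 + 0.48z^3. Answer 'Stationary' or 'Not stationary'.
\text{Not stationary}

The AR(p) characteristic polynomial is P(z) = 1 + 1.18z - 0.372z^2 + 0.48z^3.
Stationarity requires all roots to lie outside the unit circle, i.e. |z| > 1 for every root.
Degree 3: look for a simple real root z0 first, then factor out (1 - z/z0) and solve the remaining quadratic.
Testing z0 = -0.625: P(-0.625) = 1 + (1.18)(-0.625) + (-0.372)(-0.625)^2 + (0.48)(-0.625)^3
  = 1 + (-0.7375) + (-0.145313) + (-0.117188) = 0.  So z_0 = -0.625 is a root, |z_0| = 0.625.
Divide out the factor (1 + 1.6 z) = (1 - z/z0) (since 1/z0 = -1.6):
  P(z) = (1 + 1.6 z)(1 + (-0.42) z + (0.3) z^2)
  [check: z-coef -0.42 - (-1.6) = 1.18; z^2-coef 0.3 - (-1.6)(-0.42) = -0.372; z^3-coef -(-1.6)(0.3) = 0.48.]
Remaining roots from the quadratic factor 1 + (-0.42) z + (0.3) z^2:
  Set 1 + (-0.42) z + (0.3) z^2 = 0, i.e. a z^2 + b z + c = 0 with a = 0.3, b = -0.42, c = 1.
  Discriminant D = b^2 - 4ac = (-0.42)^2 - 4*(0.3)*1 = 0.1764 - (1.2) = -1.0236.
  D < 0, so the roots are the complex-conjugate pair z = (-b +/- i sqrt(-D)) / (2a) = 0.7 +/- 1.6862i.
  For a conjugate pair |z|^2 = z * conj(z) = (product of roots) = c/a = 1/(0.3) = 3.333333, so |z| = sqrt(3.333333) = 1.8257 for both roots.
Moduli of all roots: 0.6250, 1.8257, 1.8257.
All moduli strictly greater than 1? No.
Verdict: Not stationary.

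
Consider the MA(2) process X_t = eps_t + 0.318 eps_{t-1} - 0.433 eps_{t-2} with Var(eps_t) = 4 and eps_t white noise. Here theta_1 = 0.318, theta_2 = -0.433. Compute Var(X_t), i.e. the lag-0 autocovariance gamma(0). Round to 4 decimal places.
\gamma(0) = 5.1545

For an MA(q) process X_t = eps_t + sum_i theta_i eps_{t-i} with
Var(eps_t) = sigma^2, the variance is
  gamma(0) = sigma^2 * (1 + sum_i theta_i^2).
  sum_i theta_i^2 = (0.318)^2 + (-0.433)^2 = 0.101124 + 0.187489 = 0.288613.
  gamma(0) = 4 * (1 + 0.288613) = 4 * 1.288613 = 5.154452, which rounds to 5.1545.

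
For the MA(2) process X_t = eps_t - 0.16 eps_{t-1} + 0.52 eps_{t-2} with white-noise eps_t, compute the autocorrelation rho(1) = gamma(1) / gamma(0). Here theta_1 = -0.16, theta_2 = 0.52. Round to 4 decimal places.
\rho(1) = -0.1877

For an MA(q) process with theta_0 = 1, the autocovariance is
  gamma(k) = sigma^2 * sum_{i=0..q-k} theta_i * theta_{i+k},
and rho(k) = gamma(k) / gamma(0). Sigma^2 cancels.
  numerator   = (1)*(-0.16) + (-0.16)*(0.52) = -0.2432.
  denominator = (1)^2 + (-0.16)^2 + (0.52)^2 = 1.296.
  rho(1) = -0.2432 / 1.296 = -0.1877.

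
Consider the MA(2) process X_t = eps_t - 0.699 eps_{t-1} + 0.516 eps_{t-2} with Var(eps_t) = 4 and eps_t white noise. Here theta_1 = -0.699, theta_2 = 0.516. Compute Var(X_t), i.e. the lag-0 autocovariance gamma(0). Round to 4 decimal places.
\gamma(0) = 7.0194

For an MA(q) process X_t = eps_t + sum_i theta_i eps_{t-i} with
Var(eps_t) = sigma^2, the variance is
  gamma(0) = sigma^2 * (1 + sum_i theta_i^2).
  sum_i theta_i^2 = (-0.699)^2 + (0.516)^2 = 0.488601 + 0.266256 = 0.754857.
  gamma(0) = 4 * (1 + 0.754857) = 4 * 1.754857 = 7.019428, which rounds to 7.0194.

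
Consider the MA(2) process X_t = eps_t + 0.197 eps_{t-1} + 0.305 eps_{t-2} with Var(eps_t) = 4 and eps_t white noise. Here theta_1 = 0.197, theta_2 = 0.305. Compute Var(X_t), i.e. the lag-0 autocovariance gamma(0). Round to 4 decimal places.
\gamma(0) = 4.5273

For an MA(q) process X_t = eps_t + sum_i theta_i eps_{t-i} with
Var(eps_t) = sigma^2, the variance is
  gamma(0) = sigma^2 * (1 + sum_i theta_i^2).
  sum_i theta_i^2 = (0.197)^2 + (0.305)^2 = 0.038809 + 0.093025 = 0.131834.
  gamma(0) = 4 * (1 + 0.131834) = 4 * 1.131834 = 4.527336, which rounds to 4.5273.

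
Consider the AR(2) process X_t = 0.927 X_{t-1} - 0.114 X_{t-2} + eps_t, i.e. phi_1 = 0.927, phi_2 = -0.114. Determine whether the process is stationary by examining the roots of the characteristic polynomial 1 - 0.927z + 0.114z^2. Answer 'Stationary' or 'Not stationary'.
\text{Stationary}

The AR(p) characteristic polynomial is P(z) = 1 - 0.927z + 0.114z^2.
Stationarity requires all roots to lie outside the unit circle, i.e. |z| > 1 for every root.
Set 1 + (-0.927) z + (0.114) z^2 = 0, i.e. a z^2 + b z + c = 0 with a = 0.114, b = -0.927, c = 1.
Discriminant D = b^2 - 4ac = (-0.927)^2 - 4*(0.114)*1 = 0.859329 - (0.456) = 0.403329.
D >= 0, so the roots are real: z = (-b +/- sqrt(D)) / (2a) = (0.927 +/- 0.635082) / (0.228).
  z_1 = (0.927 + 0.635082) / (0.228) = 6.8512,   |z_1| = 6.8512.
  z_2 = (0.927 - 0.635082) / (0.228) = 1.2803,   |z_2| = 1.2803.
Moduli of all roots: 6.8512, 1.2803.
All moduli strictly greater than 1? Yes.
Verdict: Stationary.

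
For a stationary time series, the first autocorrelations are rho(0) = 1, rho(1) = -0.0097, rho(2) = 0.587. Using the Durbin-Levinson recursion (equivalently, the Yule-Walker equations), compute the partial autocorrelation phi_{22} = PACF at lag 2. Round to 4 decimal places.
\phi_{22} = 0.5870

The PACF at lag k is phi_{kk}, the last component of the solution
to the Yule-Walker system G_k phi = r_k where
  (G_k)_{ij} = rho(|i - j|), (r_k)_i = rho(i), i,j = 1..k.
Equivalently, Durbin-Levinson gives phi_{kk} iteratively:
  phi_{11} = rho(1)
  phi_{kk} = [rho(k) - sum_{j=1..k-1} phi_{k-1,j} rho(k-j)]
            / [1 - sum_{j=1..k-1} phi_{k-1,j} rho(j)],
  phi_{k,j} = phi_{k-1,j} - phi_{kk} phi_{k-1,k-j},  j = 1..k-1.
Step k = 1:
  phi_11 = rho(1) = -0.0097.
Step k = 2:
  phi_22 = [rho(2) - phi_11 rho(1)] / [1 - phi_11 rho(1)] = [0.587 - (-0.0097)(-0.0097)] / [1 - (-0.0097)(-0.0097)]
         = 0.58690591 / 0.99990591 = 0.587.
Therefore phi_{22} = 0.5870.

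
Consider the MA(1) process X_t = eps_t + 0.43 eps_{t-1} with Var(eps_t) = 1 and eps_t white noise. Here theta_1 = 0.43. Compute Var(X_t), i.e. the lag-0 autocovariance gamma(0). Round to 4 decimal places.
\gamma(0) = 1.1849

For an MA(q) process X_t = eps_t + sum_i theta_i eps_{t-i} with
Var(eps_t) = sigma^2, the variance is
  gamma(0) = sigma^2 * (1 + sum_i theta_i^2).
  sum_i theta_i^2 = (0.43)^2 = 0.1849.
  gamma(0) = 1 * (1 + 0.1849) = 1 * 1.1849 = 1.1849.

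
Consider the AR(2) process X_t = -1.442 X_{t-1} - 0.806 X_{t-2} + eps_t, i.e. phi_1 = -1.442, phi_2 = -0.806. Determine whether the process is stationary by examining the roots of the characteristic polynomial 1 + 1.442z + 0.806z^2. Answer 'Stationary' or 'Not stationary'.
\text{Stationary}

The AR(p) characteristic polynomial is P(z) = 1 + 1.442z + 0.806z^2.
Stationarity requires all roots to lie outside the unit circle, i.e. |z| > 1 for every root.
Set 1 + (1.442) z + (0.806) z^2 = 0, i.e. a z^2 + b z + c = 0 with a = 0.806, b = 1.442, c = 1.
Discriminant D = b^2 - 4ac = (1.442)^2 - 4*(0.806)*1 = 2.079364 - (3.224) = -1.144636.
D < 0, so the roots are the complex-conjugate pair z = (-b +/- i sqrt(-D)) / (2a) = -0.8945 +/- 0.6637i.
For a conjugate pair |z|^2 = z * conj(z) = (product of roots) = c/a = 1/(0.806) = 1.240695, so |z| = sqrt(1.240695) = 1.1139 for both roots.
Moduli of all roots: 1.1139, 1.1139.
All moduli strictly greater than 1? Yes.
Verdict: Stationary.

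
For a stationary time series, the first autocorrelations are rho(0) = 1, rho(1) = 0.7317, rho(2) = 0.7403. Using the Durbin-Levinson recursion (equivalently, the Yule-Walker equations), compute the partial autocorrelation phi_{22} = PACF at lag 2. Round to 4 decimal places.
\phi_{22} = 0.4410

The PACF at lag k is phi_{kk}, the last component of the solution
to the Yule-Walker system G_k phi = r_k where
  (G_k)_{ij} = rho(|i - j|), (r_k)_i = rho(i), i,j = 1..k.
Equivalently, Durbin-Levinson gives phi_{kk} iteratively:
  phi_{11} = rho(1)
  phi_{kk} = [rho(k) - sum_{j=1..k-1} phi_{k-1,j} rho(k-j)]
            / [1 - sum_{j=1..k-1} phi_{k-1,j} rho(j)],
  phi_{k,j} = phi_{k-1,j} - phi_{kk} phi_{k-1,k-j},  j = 1..k-1.
Step k = 1:
  phi_11 = rho(1) = 0.7317.
Step k = 2:
  phi_22 = [rho(2) - phi_11 rho(1)] / [1 - phi_11 rho(1)] = [0.7403 - (0.7317)(0.7317)] / [1 - (0.7317)(0.7317)]
         = 0.20491511 / 0.46461511 = 0.441.
Therefore phi_{22} = 0.4410.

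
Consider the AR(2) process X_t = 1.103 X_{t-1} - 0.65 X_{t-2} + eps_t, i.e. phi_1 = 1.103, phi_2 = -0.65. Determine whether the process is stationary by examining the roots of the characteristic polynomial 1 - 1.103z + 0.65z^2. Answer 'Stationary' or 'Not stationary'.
\text{Stationary}

The AR(p) characteristic polynomial is P(z) = 1 - 1.103z + 0.65z^2.
Stationarity requires all roots to lie outside the unit circle, i.e. |z| > 1 for every root.
Set 1 + (-1.103) z + (0.65) z^2 = 0, i.e. a z^2 + b z + c = 0 with a = 0.65, b = -1.103, c = 1.
Discriminant D = b^2 - 4ac = (-1.103)^2 - 4*(0.65)*1 = 1.216609 - (2.6) = -1.383391.
D < 0, so the roots are the complex-conjugate pair z = (-b +/- i sqrt(-D)) / (2a) = 0.8485 +/- 0.9048i.
For a conjugate pair |z|^2 = z * conj(z) = (product of roots) = c/a = 1/(0.65) = 1.538462, so |z| = sqrt(1.538462) = 1.2403 for both roots.
Moduli of all roots: 1.2403, 1.2403.
All moduli strictly greater than 1? Yes.
Verdict: Stationary.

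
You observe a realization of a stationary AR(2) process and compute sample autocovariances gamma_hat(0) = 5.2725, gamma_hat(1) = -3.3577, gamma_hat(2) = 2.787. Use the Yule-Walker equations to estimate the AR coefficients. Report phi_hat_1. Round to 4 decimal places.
\hat\phi_{1} = -0.5050

The Yule-Walker equations for an AR(p) process read, in matrix form,
  Gamma_p phi = r_p,   with   (Gamma_p)_{ij} = gamma(|i - j|),
                       (r_p)_i = gamma(i),   i,j = 1..p.
Substitute the sample gammas (Toeplitz matrix and right-hand side of size 2):
  Gamma_p = [[5.2725, -3.3577], [-3.3577, 5.2725]]
  r_p     = [-3.3577, 2.787]
Written out:
  5.2725 phi_1 - 3.3577 phi_2 = -3.3577
  -3.3577 phi_1 + 5.2725 phi_2 = 2.787
Solve by Cramer's rule:
  det = gamma(0)^2 - gamma(1)^2 = (5.2725)^2 - (-3.3577)^2 = 27.79925625 - 11.27414929 = 16.52510696
  phi_hat_1 = [gamma(1) gamma(0) - gamma(1) gamma(2)] / det = [(-3.3577)(5.2725) - (-3.3577)(2.787)] / 16.52510696 = -8.34556335 / 16.52510696 = -0.505
  phi_hat_2 = [gamma(0) gamma(2) - gamma(1)^2] / det = [(5.2725)(2.787) - (-3.3577)^2] / 16.52510696 = 3.42030821 / 16.52510696 = 0.207
So phi_hat = [-0.5050, 0.2070].
Therefore phi_hat_1 = -0.5050.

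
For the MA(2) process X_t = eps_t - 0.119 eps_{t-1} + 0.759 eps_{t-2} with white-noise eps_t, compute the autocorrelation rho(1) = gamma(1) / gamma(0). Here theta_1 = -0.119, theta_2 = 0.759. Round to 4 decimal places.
\rho(1) = -0.1316

For an MA(q) process with theta_0 = 1, the autocovariance is
  gamma(k) = sigma^2 * sum_{i=0..q-k} theta_i * theta_{i+k},
and rho(k) = gamma(k) / gamma(0). Sigma^2 cancels.
  numerator   = (1)*(-0.119) + (-0.119)*(0.759) = -0.209321.
  denominator = (1)^2 + (-0.119)^2 + (0.759)^2 = 1.590242.
  rho(1) = -0.209321 / 1.590242 = -0.1316.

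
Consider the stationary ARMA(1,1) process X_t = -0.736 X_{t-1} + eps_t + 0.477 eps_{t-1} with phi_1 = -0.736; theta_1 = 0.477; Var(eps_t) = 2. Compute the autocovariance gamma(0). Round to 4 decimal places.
\gamma(0) = 2.2927

Multiply the model equation by X_{t-k} and take expectations. With theta_0 = psi_0 = 1 and psi_j the MA(infinity) weights, this gives
  gamma(k) - sum_i phi_i gamma(k-i) = c_k,
  c_k = sigma^2 * sum_{j=k..q} theta_j psi_{j-k}   (c_k = 0 for k > q),
using gamma(-m) = gamma(m).
psi-weights needed (psi_j = theta_j + sum_i phi_i psi_{j-i}):
  psi_1 = theta_1 + phi_1 = 0.477 + (-0.736) = -0.259
Right-hand sides:
  c_0 = sigma^2 (1 + theta_1 psi_1) = 2 * (1 + (0.477)(-0.259)) = 2 * 0.876457 = 1.752914
  c_1 = sigma^2 theta_1 = 2 * (0.477) = 0.954
  c_2 = 0
Equations for k = 0 and k = 1 (AR order 1):
  gamma(0) = phi_1 gamma(1) + c_0
  gamma(1) = phi_1 gamma(0) + c_1
Substituting the second into the first: gamma(0) (1 - phi_1^2) = c_0 + phi_1 c_1, so
  gamma(0) = (c_0 + phi_1 c_1) / (1 - phi_1^2) = (1.752914 + (-0.736)(0.954)) / (1 - (-0.736)^2) = 1.05077 / 0.458304 = 2.292736.
Therefore gamma(0) = 2.2927 (to 4 decimal places).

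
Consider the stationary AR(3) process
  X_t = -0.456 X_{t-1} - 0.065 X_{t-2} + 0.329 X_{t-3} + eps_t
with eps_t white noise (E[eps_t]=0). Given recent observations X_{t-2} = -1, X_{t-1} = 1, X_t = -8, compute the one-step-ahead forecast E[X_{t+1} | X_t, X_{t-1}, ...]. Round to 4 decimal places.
E[X_{t+1} \mid \mathcal F_t] = 3.2540

For an AR(p) model X_t = c + sum_i phi_i X_{t-i} + eps_t, the
one-step-ahead conditional mean is
  E[X_{t+1} | X_t, ...] = c + sum_i phi_i X_{t+1-i}.
Substitute known values:
  E[X_{t+1} | ...] = (-0.456) * (-8) + (-0.065) * (1) + (0.329) * (-1)
                   = 3.2540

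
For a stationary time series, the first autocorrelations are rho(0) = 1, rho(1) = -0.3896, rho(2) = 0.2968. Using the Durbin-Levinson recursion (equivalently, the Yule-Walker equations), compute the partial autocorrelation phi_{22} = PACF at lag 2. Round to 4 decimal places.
\phi_{22} = 0.1710

The PACF at lag k is phi_{kk}, the last component of the solution
to the Yule-Walker system G_k phi = r_k where
  (G_k)_{ij} = rho(|i - j|), (r_k)_i = rho(i), i,j = 1..k.
Equivalently, Durbin-Levinson gives phi_{kk} iteratively:
  phi_{11} = rho(1)
  phi_{kk} = [rho(k) - sum_{j=1..k-1} phi_{k-1,j} rho(k-j)]
            / [1 - sum_{j=1..k-1} phi_{k-1,j} rho(j)],
  phi_{k,j} = phi_{k-1,j} - phi_{kk} phi_{k-1,k-j},  j = 1..k-1.
Step k = 1:
  phi_11 = rho(1) = -0.3896.
Step k = 2:
  phi_22 = [rho(2) - phi_11 rho(1)] / [1 - phi_11 rho(1)] = [0.2968 - (-0.3896)(-0.3896)] / [1 - (-0.3896)(-0.3896)]
         = 0.14501184 / 0.84821184 = 0.171.
Therefore phi_{22} = 0.1710.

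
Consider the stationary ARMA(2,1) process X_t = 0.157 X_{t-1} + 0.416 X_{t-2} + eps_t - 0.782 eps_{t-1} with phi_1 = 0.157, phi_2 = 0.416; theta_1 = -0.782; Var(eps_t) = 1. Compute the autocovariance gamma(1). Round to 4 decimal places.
\gamma(1) = -0.9217

Multiply the model equation by X_{t-k} and take expectations. With theta_0 = psi_0 = 1 and psi_j the MA(infinity) weights, this gives
  gamma(k) - sum_i phi_i gamma(k-i) = c_k,
  c_k = sigma^2 * sum_{j=k..q} theta_j psi_{j-k}   (c_k = 0 for k > q),
using gamma(-m) = gamma(m).
psi-weights needed (psi_j = theta_j + sum_i phi_i psi_{j-i}):
  psi_1 = theta_1 + phi_1 = -0.782 + (0.157) = -0.625
Right-hand sides:
  c_0 = sigma^2 (1 + theta_1 psi_1) = 1 * (1 + (-0.782)(-0.625)) = 1 * 1.48875 = 1.48875
  c_1 = sigma^2 theta_1 = 1 * (-0.782) = -0.782
  c_2 = 0
Equations for k = 0, 1, 2 (AR order 2, c_2 = 0):
  (E0) gamma(0) = phi_1 gamma(1) + phi_2 gamma(2) + c_0
  (E1) gamma(1) = phi_1 gamma(0) + phi_2 gamma(1) + c_1
  (E2) gamma(2) = phi_1 gamma(1) + phi_2 gamma(0)
From (E1): gamma(1) = A gamma(0) + B with
  A = phi_1 / (1 - phi_2) = 0.157 / 0.584 = 0.268836,   B = c_1 / (1 - phi_2) = -0.782 / 0.584 = -1.339041.
Insert (E2) into (E0): gamma(0) (1 - phi_2^2) = phi_1 (1 + phi_2) gamma(1) + c_0.
  phi_1 (1 + phi_2) = (0.157)(1.416) = 0.222312,   1 - phi_2^2 = 0.826944.
Replace gamma(1) by A gamma(0) + B and collect gamma(0):
  gamma(0) [0.826944 - (0.222312)(0.268836)] = (0.222312)(-1.339041) + 1.48875
  gamma(0) * 0.767179 = 1.191065
  gamma(0) = 1.191065 / 0.767179 = 1.552526.
  gamma(1) = A gamma(0) + B = (0.268836)(1.552526) + (-1.339041) = -0.921667.
Therefore gamma(1) = -0.9217 (to 4 decimal places).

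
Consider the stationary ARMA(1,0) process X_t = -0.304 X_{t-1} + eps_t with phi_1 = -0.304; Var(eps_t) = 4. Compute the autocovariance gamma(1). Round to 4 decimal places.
\gamma(1) = -1.3398

Multiply the model equation by X_{t-k} and take expectations. With theta_0 = psi_0 = 1 and psi_j the MA(infinity) weights, this gives
  gamma(k) - sum_i phi_i gamma(k-i) = c_k,
  c_k = sigma^2 * sum_{j=k..q} theta_j psi_{j-k}   (c_k = 0 for k > q),
using gamma(-m) = gamma(m).
Pure AR (q = 0): c_0 = sigma^2 = 4, c_k = 0 for k >= 1.
Equations for k = 0 and k = 1 (AR order 1):
  gamma(0) = phi_1 gamma(1) + c_0
  gamma(1) = phi_1 gamma(0) + c_1
Substituting the second into the first: gamma(0) (1 - phi_1^2) = c_0 + phi_1 c_1, so
  gamma(0) = c_0 / (1 - phi_1^2) = 4 / (1 - (-0.304)^2) = 4 / 0.907584 = 4.407306.
  gamma(1) = phi_1 gamma(0) = (-0.304)(4.407306) = -1.339821.
Therefore gamma(1) = -1.3398 (to 4 decimal places).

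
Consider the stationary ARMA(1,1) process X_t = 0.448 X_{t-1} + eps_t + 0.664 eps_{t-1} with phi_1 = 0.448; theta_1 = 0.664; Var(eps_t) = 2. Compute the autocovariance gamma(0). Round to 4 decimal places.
\gamma(0) = 5.0941

Multiply the model equation by X_{t-k} and take expectations. With theta_0 = psi_0 = 1 and psi_j the MA(infinity) weights, this gives
  gamma(k) - sum_i phi_i gamma(k-i) = c_k,
  c_k = sigma^2 * sum_{j=k..q} theta_j psi_{j-k}   (c_k = 0 for k > q),
using gamma(-m) = gamma(m).
psi-weights needed (psi_j = theta_j + sum_i phi_i psi_{j-i}):
  psi_1 = theta_1 + phi_1 = 0.664 + (0.448) = 1.112
Right-hand sides:
  c_0 = sigma^2 (1 + theta_1 psi_1) = 2 * (1 + (0.664)(1.112)) = 2 * 1.738368 = 3.476736
  c_1 = sigma^2 theta_1 = 2 * (0.664) = 1.328
  c_2 = 0
Equations for k = 0 and k = 1 (AR order 1):
  gamma(0) = phi_1 gamma(1) + c_0
  gamma(1) = phi_1 gamma(0) + c_1
Substituting the second into the first: gamma(0) (1 - phi_1^2) = c_0 + phi_1 c_1, so
  gamma(0) = (c_0 + phi_1 c_1) / (1 - phi_1^2) = (3.476736 + (0.448)(1.328)) / (1 - (0.448)^2) = 4.07168 / 0.799296 = 5.094083.
Therefore gamma(0) = 5.0941 (to 4 decimal places).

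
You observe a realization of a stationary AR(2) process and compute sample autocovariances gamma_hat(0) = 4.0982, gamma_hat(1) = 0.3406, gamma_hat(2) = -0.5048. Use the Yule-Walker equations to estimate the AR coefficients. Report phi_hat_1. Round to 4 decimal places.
\hat\phi_{1} = 0.0940

The Yule-Walker equations for an AR(p) process read, in matrix form,
  Gamma_p phi = r_p,   with   (Gamma_p)_{ij} = gamma(|i - j|),
                       (r_p)_i = gamma(i),   i,j = 1..p.
Substitute the sample gammas (Toeplitz matrix and right-hand side of size 2):
  Gamma_p = [[4.0982, 0.3406], [0.3406, 4.0982]]
  r_p     = [0.3406, -0.5048]
Written out:
  4.0982 phi_1 + 0.3406 phi_2 = 0.3406
  0.3406 phi_1 + 4.0982 phi_2 = -0.5048
Solve by Cramer's rule:
  det = gamma(0)^2 - gamma(1)^2 = (4.0982)^2 - (0.3406)^2 = 16.79524324 - 0.11600836 = 16.67923488
  phi_hat_1 = [gamma(1) gamma(0) - gamma(1) gamma(2)] / det = [(0.3406)(4.0982) - (0.3406)(-0.5048)] / 16.67923488 = 1.5677818 / 16.67923488 = 0.094
  phi_hat_2 = [gamma(0) gamma(2) - gamma(1)^2] / det = [(4.0982)(-0.5048) - (0.3406)^2] / 16.67923488 = -2.18477972 / 16.67923488 = -0.131
So phi_hat = [0.0940, -0.1310].
Therefore phi_hat_1 = 0.0940.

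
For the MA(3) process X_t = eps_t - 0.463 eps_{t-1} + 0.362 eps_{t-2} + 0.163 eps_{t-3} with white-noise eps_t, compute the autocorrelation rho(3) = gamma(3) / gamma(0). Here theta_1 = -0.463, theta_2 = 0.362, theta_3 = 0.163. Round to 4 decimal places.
\rho(3) = 0.1188

For an MA(q) process with theta_0 = 1, the autocovariance is
  gamma(k) = sigma^2 * sum_{i=0..q-k} theta_i * theta_{i+k},
and rho(k) = gamma(k) / gamma(0). Sigma^2 cancels.
  numerator   = (1)*(0.163) = 0.163.
  denominator = (1)^2 + (-0.463)^2 + (0.362)^2 + (0.163)^2 = 1.371982.
  rho(3) = 0.163 / 1.371982 = 0.1188.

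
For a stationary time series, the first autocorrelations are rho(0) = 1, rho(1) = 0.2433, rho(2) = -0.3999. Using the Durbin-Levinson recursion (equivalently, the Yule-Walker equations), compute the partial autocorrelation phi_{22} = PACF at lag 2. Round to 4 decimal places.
\phi_{22} = -0.4880

The PACF at lag k is phi_{kk}, the last component of the solution
to the Yule-Walker system G_k phi = r_k where
  (G_k)_{ij} = rho(|i - j|), (r_k)_i = rho(i), i,j = 1..k.
Equivalently, Durbin-Levinson gives phi_{kk} iteratively:
  phi_{11} = rho(1)
  phi_{kk} = [rho(k) - sum_{j=1..k-1} phi_{k-1,j} rho(k-j)]
            / [1 - sum_{j=1..k-1} phi_{k-1,j} rho(j)],
  phi_{k,j} = phi_{k-1,j} - phi_{kk} phi_{k-1,k-j},  j = 1..k-1.
Step k = 1:
  phi_11 = rho(1) = 0.2433.
Step k = 2:
  phi_22 = [rho(2) - phi_11 rho(1)] / [1 - phi_11 rho(1)] = [-0.3999 - (0.2433)(0.2433)] / [1 - (0.2433)(0.2433)]
         = -0.45909489 / 0.94080511 = -0.488.
Therefore phi_{22} = -0.4880.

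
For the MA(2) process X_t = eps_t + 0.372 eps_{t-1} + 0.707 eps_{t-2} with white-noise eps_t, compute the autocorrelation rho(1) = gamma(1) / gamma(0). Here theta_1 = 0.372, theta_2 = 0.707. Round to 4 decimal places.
\rho(1) = 0.3876

For an MA(q) process with theta_0 = 1, the autocovariance is
  gamma(k) = sigma^2 * sum_{i=0..q-k} theta_i * theta_{i+k},
and rho(k) = gamma(k) / gamma(0). Sigma^2 cancels.
  numerator   = (1)*(0.372) + (0.372)*(0.707) = 0.635004.
  denominator = (1)^2 + (0.372)^2 + (0.707)^2 = 1.638233.
  rho(1) = 0.635004 / 1.638233 = 0.3876.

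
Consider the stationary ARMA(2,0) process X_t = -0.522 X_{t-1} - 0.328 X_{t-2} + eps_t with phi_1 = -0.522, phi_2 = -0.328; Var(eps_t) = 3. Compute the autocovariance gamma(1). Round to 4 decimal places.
\gamma(1) = -1.5628

Multiply the model equation by X_{t-k} and take expectations. With theta_0 = psi_0 = 1 and psi_j the MA(infinity) weights, this gives
  gamma(k) - sum_i phi_i gamma(k-i) = c_k,
  c_k = sigma^2 * sum_{j=k..q} theta_j psi_{j-k}   (c_k = 0 for k > q),
using gamma(-m) = gamma(m).
Pure AR (q = 0): c_0 = sigma^2 = 3, c_k = 0 for k >= 1.
Equations for k = 0, 1, 2 (AR order 2, c_2 = 0):
  (E0) gamma(0) = phi_1 gamma(1) + phi_2 gamma(2) + c_0
  (E1) gamma(1) = phi_1 gamma(0) + phi_2 gamma(1) + c_1
  (E2) gamma(2) = phi_1 gamma(1) + phi_2 gamma(0)
From (E1): gamma(1) = A gamma(0) + B with
  A = phi_1 / (1 - phi_2) = -0.522 / 1.328 = -0.393072,   B = c_1 / (1 - phi_2) = 0 / 1.328 = 0.
Insert (E2) into (E0): gamma(0) (1 - phi_2^2) = phi_1 (1 + phi_2) gamma(1) + c_0.
  phi_1 (1 + phi_2) = (-0.522)(0.672) = -0.350784,   1 - phi_2^2 = 0.892416.
Replace gamma(1) by A gamma(0) + B and collect gamma(0):
  gamma(0) [0.892416 - (-0.350784)(-0.393072)] = c_0 = 3
  gamma(0) * 0.754533 = 3
  gamma(0) = 3 / 0.754533 = 3.975972.
  gamma(1) = A gamma(0) = (-0.393072)(3.975972) = -1.562844.
Therefore gamma(1) = -1.5628 (to 4 decimal places).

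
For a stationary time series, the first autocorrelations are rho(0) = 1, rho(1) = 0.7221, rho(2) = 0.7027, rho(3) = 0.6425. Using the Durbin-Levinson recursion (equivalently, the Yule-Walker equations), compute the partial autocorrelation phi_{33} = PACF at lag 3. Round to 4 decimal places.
\phi_{33} = 0.1312

The PACF at lag k is phi_{kk}, the last component of the solution
to the Yule-Walker system G_k phi = r_k where
  (G_k)_{ij} = rho(|i - j|), (r_k)_i = rho(i), i,j = 1..k.
Equivalently, Durbin-Levinson gives phi_{kk} iteratively:
  phi_{11} = rho(1)
  phi_{kk} = [rho(k) - sum_{j=1..k-1} phi_{k-1,j} rho(k-j)]
            / [1 - sum_{j=1..k-1} phi_{k-1,j} rho(j)],
  phi_{k,j} = phi_{k-1,j} - phi_{kk} phi_{k-1,k-j},  j = 1..k-1.
Step k = 1:
  phi_11 = rho(1) = 0.7221.
Step k = 2:
  phi_22 = [rho(2) - phi_11 rho(1)] / [1 - phi_11 rho(1)] = [0.7027 - (0.7221)(0.7221)] / [1 - (0.7221)(0.7221)]
         = 0.18127159 / 0.47857159 = 0.378776.
  Update: phi_21 = phi_11 - phi_22 phi_11 = 0.7221 - (0.378776)(0.7221) = 0.448586.
Step k = 3:
  phi_33 = [rho(3) - phi_21 rho(2) - phi_22 rho(1)] / [1 - phi_21 rho(1) - phi_22 rho(2)]
    numerator   = 0.6425 - (0.448586)(0.7027) - (0.378776)(0.7221) = 0.0537645
    denominator = 1 - (0.448586)(0.7221) - (0.378776)(0.7027) = 0.4099102
  phi_33 = 0.0537645 / 0.4099102 = 0.1312.
Therefore phi_{33} = 0.1312.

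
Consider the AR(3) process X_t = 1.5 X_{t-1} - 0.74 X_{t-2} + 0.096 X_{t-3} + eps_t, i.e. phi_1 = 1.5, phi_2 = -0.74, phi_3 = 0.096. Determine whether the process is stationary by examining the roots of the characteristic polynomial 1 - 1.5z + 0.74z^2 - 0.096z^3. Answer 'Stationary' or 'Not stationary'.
\text{Stationary}

The AR(p) characteristic polynomial is P(z) = 1 - 1.5z + 0.74z^2 - 0.096z^3.
Stationarity requires all roots to lie outside the unit circle, i.e. |z| > 1 for every root.
Degree 3: look for a simple real root z0 first, then factor out (1 - z/z0) and solve the remaining quadratic.
Testing z0 = 5: P(5) = 1 + (-1.5)(5) + (0.74)(5)^2 + (-0.096)(5)^3
  = 1 + (-7.5) + (18.5) + (-12) = 0.  So z_0 = 5 is a root, |z_0| = 5.
Divide out the factor (1 - 0.2 z) = (1 - z/z0) (since 1/z0 = 0.2):
  P(z) = (1 - 0.2 z)(1 + (-1.3) z + (0.48) z^2)
  [check: z-coef -1.3 - (0.2) = -1.5; z^2-coef 0.48 - (0.2)(-1.3) = 0.74; z^3-coef -(0.2)(0.48) = -0.096.]
Remaining roots from the quadratic factor 1 + (-1.3) z + (0.48) z^2:
  Set 1 + (-1.3) z + (0.48) z^2 = 0, i.e. a z^2 + b z + c = 0 with a = 0.48, b = -1.3, c = 1.
  Discriminant D = b^2 - 4ac = (-1.3)^2 - 4*(0.48)*1 = 1.69 - (1.92) = -0.23.
  D < 0, so the roots are the complex-conjugate pair z = (-b +/- i sqrt(-D)) / (2a) = 1.3542 +/- 0.4996i.
  For a conjugate pair |z|^2 = z * conj(z) = (product of roots) = c/a = 1/(0.48) = 2.083333, so |z| = sqrt(2.083333) = 1.4434 for both roots.
Moduli of all roots: 5.0000, 1.4434, 1.4434.
All moduli strictly greater than 1? Yes.
Verdict: Stationary.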